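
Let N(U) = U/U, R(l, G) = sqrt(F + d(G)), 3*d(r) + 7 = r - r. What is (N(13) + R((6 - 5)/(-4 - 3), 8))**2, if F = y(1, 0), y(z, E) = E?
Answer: (3 + I*sqrt(21))**2/9 ≈ -1.3333 + 3.055*I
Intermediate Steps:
d(r) = -7/3 (d(r) = -7/3 + (r - r)/3 = -7/3 + (1/3)*0 = -7/3 + 0 = -7/3)
F = 0
R(l, G) = I*sqrt(21)/3 (R(l, G) = sqrt(0 - 7/3) = sqrt(-7/3) = I*sqrt(21)/3)
N(U) = 1
(N(13) + R((6 - 5)/(-4 - 3), 8))**2 = (1 + I*sqrt(21)/3)**2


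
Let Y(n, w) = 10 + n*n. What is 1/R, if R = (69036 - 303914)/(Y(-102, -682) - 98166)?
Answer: 6268/16777 ≈ 0.37361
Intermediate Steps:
Y(n, w) = 10 + n²
R = 16777/6268 (R = (69036 - 303914)/((10 + (-102)²) - 98166) = -234878/((10 + 10404) - 98166) = -234878/(10414 - 98166) = -234878/(-87752) = -234878*(-1/87752) = 16777/6268 ≈ 2.6766)
1/R = 1/(16777/6268) = 6268/16777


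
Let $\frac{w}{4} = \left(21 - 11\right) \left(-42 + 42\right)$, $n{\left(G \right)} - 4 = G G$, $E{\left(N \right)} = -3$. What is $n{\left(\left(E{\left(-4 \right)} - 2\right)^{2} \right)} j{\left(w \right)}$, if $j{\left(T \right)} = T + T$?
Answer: $0$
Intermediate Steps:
$n{\left(G \right)} = 4 + G^{2}$ ($n{\left(G \right)} = 4 + G G = 4 + G^{2}$)
$w = 0$ ($w = 4 \left(21 - 11\right) \left(-42 + 42\right) = 4 \cdot 10 \cdot 0 = 4 \cdot 0 = 0$)
$j{\left(T \right)} = 2 T$
$n{\left(\left(E{\left(-4 \right)} - 2\right)^{2} \right)} j{\left(w \right)} = \left(4 + \left(\left(-3 - 2\right)^{2}\right)^{2}\right) 2 \cdot 0 = \left(4 + \left(\left(-5\right)^{2}\right)^{2}\right) 0 = \left(4 + 25^{2}\right) 0 = \left(4 + 625\right) 0 = 629 \cdot 0 = 0$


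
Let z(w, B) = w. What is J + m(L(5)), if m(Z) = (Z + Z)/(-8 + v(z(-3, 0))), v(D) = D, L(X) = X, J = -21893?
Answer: -240833/11 ≈ -21894.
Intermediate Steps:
m(Z) = -2*Z/11 (m(Z) = (Z + Z)/(-8 - 3) = (2*Z)/(-11) = (2*Z)*(-1/11) = -2*Z/11)
J + m(L(5)) = -21893 - 2/11*5 = -21893 - 10/11 = -240833/11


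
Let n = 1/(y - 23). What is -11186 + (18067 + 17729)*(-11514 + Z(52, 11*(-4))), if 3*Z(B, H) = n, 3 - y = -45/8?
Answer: -47399223406/115 ≈ -4.1217e+8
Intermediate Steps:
y = 69/8 (y = 3 - (-45)/8 = 3 - 1*(-45/8) = 3 + 45/8 = 69/8 ≈ 8.6250)
n = -8/115 (n = 1/(69/8 - 23) = 1/(-115/8) = -8/115 ≈ -0.069565)
Z(B, H) = -8/345 (Z(B, H) = (⅓)*(-8/115) = -8/345)
-11186 + (18067 + 17729)*(-11514 + Z(52, 11*(-4))) = -11186 + (18067 + 17729)*(-11514 - 8/345) = -11186 + 35796*(-3972338/345) = -11186 - 47397937016/115 = -47399223406/115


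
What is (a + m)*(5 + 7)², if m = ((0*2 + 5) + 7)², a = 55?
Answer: 28656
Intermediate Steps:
m = 144 (m = ((0 + 5) + 7)² = (5 + 7)² = 12² = 144)
(a + m)*(5 + 7)² = (55 + 144)*(5 + 7)² = 199*12² = 199*144 = 28656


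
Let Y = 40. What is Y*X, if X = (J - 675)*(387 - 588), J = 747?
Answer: -578880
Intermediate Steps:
X = -14472 (X = (747 - 675)*(387 - 588) = 72*(-201) = -14472)
Y*X = 40*(-14472) = -578880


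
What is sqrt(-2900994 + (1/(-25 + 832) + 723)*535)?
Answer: 2*I*sqrt(409340660079)/807 ≈ 1585.6*I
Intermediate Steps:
sqrt(-2900994 + (1/(-25 + 832) + 723)*535) = sqrt(-2900994 + (1/807 + 723)*535) = sqrt(-2900994 + (583462/807)*535) = sqrt(-2900994 + 312152170/807) = sqrt(-2028949988/807) = 2*I*sqrt(409340660079)/807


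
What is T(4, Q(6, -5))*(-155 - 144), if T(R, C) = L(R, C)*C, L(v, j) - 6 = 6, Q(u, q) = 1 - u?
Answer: 17940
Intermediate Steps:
L(v, j) = 12 (L(v, j) = 6 + 6 = 12)
T(R, C) = 12*C
T(4, Q(6, -5))*(-155 - 144) = (12*(1 - 1*6))*(-155 - 144) = (12*(1 - 6))*(-299) = (12*(-5))*(-299) = -60*(-299) = 17940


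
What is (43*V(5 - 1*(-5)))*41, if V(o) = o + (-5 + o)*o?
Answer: 105780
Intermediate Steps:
V(o) = o + o*(-5 + o)
(43*V(5 - 1*(-5)))*41 = (43*((5 - 1*(-5))*(-4 + (5 - 1*(-5)))))*41 = (43*((5 + 5)*(-4 + (5 + 5))))*41 = (43*(10*(-4 + 10)))*41 = (43*(10*6))*41 = (43*60)*41 = 2580*41 = 105780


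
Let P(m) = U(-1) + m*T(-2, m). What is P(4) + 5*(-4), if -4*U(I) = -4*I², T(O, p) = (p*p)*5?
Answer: 301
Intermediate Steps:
T(O, p) = 5*p² (T(O, p) = p²*5 = 5*p²)
U(I) = I² (U(I) = -(-1)*I² = I²)
P(m) = 1 + 5*m³ (P(m) = (-1)² + m*(5*m²) = 1 + 5*m³)
P(4) + 5*(-4) = (1 + 5*4³) + 5*(-4) = (1 + 5*64) - 20 = (1 + 320) - 20 = 321 - 20 = 301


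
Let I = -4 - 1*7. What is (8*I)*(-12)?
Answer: 1056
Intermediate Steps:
I = -11 (I = -4 - 7 = -11)
(8*I)*(-12) = (8*(-11))*(-12) = -88*(-12) = 1056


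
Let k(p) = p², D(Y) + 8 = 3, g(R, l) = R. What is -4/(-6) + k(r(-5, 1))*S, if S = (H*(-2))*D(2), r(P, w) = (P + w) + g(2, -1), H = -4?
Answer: -478/3 ≈ -159.33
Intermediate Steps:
D(Y) = -5 (D(Y) = -8 + 3 = -5)
r(P, w) = 2 + P + w (r(P, w) = (P + w) + 2 = 2 + P + w)
S = -40 (S = -4*(-2)*(-5) = 8*(-5) = -40)
-4/(-6) + k(r(-5, 1))*S = -4/(-6) + (2 - 5 + 1)²*(-40) = -4*(-⅙) + (-2)²*(-40) = ⅔ + 4*(-40) = ⅔ - 160 = -478/3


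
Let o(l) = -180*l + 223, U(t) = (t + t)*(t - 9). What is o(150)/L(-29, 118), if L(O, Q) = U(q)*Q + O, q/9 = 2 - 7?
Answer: -26777/573451 ≈ -0.046694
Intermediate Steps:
q = -45 (q = 9*(2 - 7) = 9*(-5) = -45)
U(t) = 2*t*(-9 + t) (U(t) = (2*t)*(-9 + t) = 2*t*(-9 + t))
o(l) = 223 - 180*l
L(O, Q) = O + 4860*Q (L(O, Q) = (2*(-45)*(-9 - 45))*Q + O = (2*(-45)*(-54))*Q + O = 4860*Q + O = O + 4860*Q)
o(150)/L(-29, 118) = (223 - 180*150)/(-29 + 4860*118) = (223 - 27000)/(-29 + 573480) = -26777/573451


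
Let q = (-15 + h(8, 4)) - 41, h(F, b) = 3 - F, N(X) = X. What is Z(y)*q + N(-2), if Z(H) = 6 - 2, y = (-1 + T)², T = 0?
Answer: -246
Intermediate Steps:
y = 1 (y = (-1 + 0)² = (-1)² = 1)
Z(H) = 4
q = -61 (q = (-15 + (3 - 1*8)) - 41 = (-15 + (3 - 8)) - 41 = (-15 - 5) - 41 = -20 - 41 = -61)
Z(y)*q + N(-2) = 4*(-61) - 2 = -244 - 2 = -246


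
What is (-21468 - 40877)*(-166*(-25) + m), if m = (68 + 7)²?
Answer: -609422375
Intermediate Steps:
m = 5625 (m = 75² = 5625)
(-21468 - 40877)*(-166*(-25) + m) = (-21468 - 40877)*(-166*(-25) + 5625) = -62345*(4150 + 5625) = -62345*9775 = -609422375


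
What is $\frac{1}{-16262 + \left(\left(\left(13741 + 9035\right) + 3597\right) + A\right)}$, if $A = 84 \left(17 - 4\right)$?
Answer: $\frac{1}{11203} \approx 8.9262 \cdot 10^{-5}$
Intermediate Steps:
$A = 1092$ ($A = 84 \cdot 13 = 1092$)
$\frac{1}{-16262 + \left(\left(\left(13741 + 9035\right) + 3597\right) + A\right)} = \frac{1}{-16262 + \left(\left(\left(13741 + 9035\right) + 3597\right) + 1092\right)} = \frac{1}{-16262 + \left(\left(22776 + 3597\right) + 1092\right)} = \frac{1}{-16262 + \left(26373 + 1092\right)} = \frac{1}{-16262 + 27465} = \frac{1}{11203}$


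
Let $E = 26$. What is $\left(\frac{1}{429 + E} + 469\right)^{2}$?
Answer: $\frac{45537852816}{207025} \approx 2.1996 \cdot 10^{5}$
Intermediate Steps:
$\left(\frac{1}{429 + E} + 469\right)^{2} = \left(\frac{1}{429 + 26} + 469\right)^{2} = \left(\frac{1}{455} + 469\right)^{2} = \left(\frac{213396}{455}\right)^{2} = \frac{45537852816}{207025}$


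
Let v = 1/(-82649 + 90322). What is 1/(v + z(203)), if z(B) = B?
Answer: 7673/1557620 ≈ 0.0049261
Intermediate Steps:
v = 1/7673 ≈ 0.00013033
1/(v + z(203)) = 1/(1/7673 + 203) = 1/(1557620/7673) = 7673/1557620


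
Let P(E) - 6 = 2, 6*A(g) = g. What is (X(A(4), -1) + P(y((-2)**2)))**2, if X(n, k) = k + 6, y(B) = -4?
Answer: 169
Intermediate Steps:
A(g) = g/6
P(E) = 8 (P(E) = 6 + 2 = 8)
X(n, k) = 6 + k
(X(A(4), -1) + P(y((-2)**2)))**2 = ((6 - 1) + 8)**2 = (5 + 8)**2 = 13**2 = 169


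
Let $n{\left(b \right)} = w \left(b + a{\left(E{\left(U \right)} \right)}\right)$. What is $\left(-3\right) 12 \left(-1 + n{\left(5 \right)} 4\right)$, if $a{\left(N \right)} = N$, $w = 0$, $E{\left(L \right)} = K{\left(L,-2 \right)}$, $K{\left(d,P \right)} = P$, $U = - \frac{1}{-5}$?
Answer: $36$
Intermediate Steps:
$U = \frac{1}{5}$ ($U = \left(-1\right) \left(- \frac{1}{5}\right) = \frac{1}{5} \approx 0.2$)
$E{\left(L \right)} = -2$
$n{\left(b \right)} = 0$ ($n{\left(b \right)} = 0 \left(b - 2\right) = 0 \left(-2 + b\right) = 0$)
$\left(-3\right) 12 \left(-1 + n{\left(5 \right)} 4\right) = \left(-3\right) 12 \left(-1 + 0 \cdot 4\right) = - 36 \left(-1 + 0\right) = \left(-36\right) \left(-1\right) = 36$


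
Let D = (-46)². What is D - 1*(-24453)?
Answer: 26569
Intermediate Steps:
D = 2116
D - 1*(-24453) = 2116 - 1*(-24453) = 2116 + 24453 = 26569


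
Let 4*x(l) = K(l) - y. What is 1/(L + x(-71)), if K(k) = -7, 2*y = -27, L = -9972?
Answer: -8/79763 ≈ -0.00010030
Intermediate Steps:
y = -27/2 (y = (1/2)*(-27) = -27/2 ≈ -13.500)
x(l) = 13/8 (x(l) = (-7 - 1*(-27/2))/4 = (-7 + 27/2)/4 = (1/4)*(13/2) = 13/8)
1/(L + x(-71)) = 1/(-9972 + 13/8) = 1/(-79763/8) = -8/79763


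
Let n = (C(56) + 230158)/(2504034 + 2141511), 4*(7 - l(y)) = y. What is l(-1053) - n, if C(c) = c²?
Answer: 5020900969/18582180 ≈ 270.20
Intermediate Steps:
l(y) = 7 - y/4
n = 233294/4645545 (n = (56² + 230158)/(2504034 + 2141511) = (3136 + 230158)/4645545 = 233294*(1/4645545) = 233294/4645545 ≈ 0.050219)
l(-1053) - n = (7 - ¼*(-1053)) - 1*233294/4645545 = (7 + 1053/4) - 233294/4645545 = 1081/4 - 233294/4645545 = 5020900969/18582180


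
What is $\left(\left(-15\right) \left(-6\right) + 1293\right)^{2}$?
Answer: $1912689$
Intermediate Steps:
$\left(\left(-15\right) \left(-6\right) + 1293\right)^{2} = \left(90 + 1293\right)^{2} = 1383^{2} = 1912689$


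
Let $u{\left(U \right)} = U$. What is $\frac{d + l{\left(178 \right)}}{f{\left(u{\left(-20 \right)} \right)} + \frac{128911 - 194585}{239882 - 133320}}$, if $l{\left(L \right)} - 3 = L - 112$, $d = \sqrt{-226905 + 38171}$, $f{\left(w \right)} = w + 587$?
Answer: $\frac{3676389}{30177490} + \frac{53281 i \sqrt{188734}}{30177490} \approx 0.12183 + 0.76703 i$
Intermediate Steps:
$f{\left(w \right)} = 587 + w$
$d = i \sqrt{188734}$ ($d = \sqrt{-188734} = i \sqrt{188734} \approx 434.44 i$)
$l{\left(L \right)} = -109 + L$ ($l{\left(L \right)} = 3 + \left(L - 112\right) = 3 + \left(-112 + L\right) = -109 + L$)
$\frac{d + l{\left(178 \right)}}{f{\left(u{\left(-20 \right)} \right)} + \frac{128911 - 194585}{239882 - 133320}} = \frac{i \sqrt{188734} + \left(-109 + 178\right)}{\left(587 - 20\right) + \frac{128911 - 194585}{239882 - 133320}} = \frac{i \sqrt{188734} + 69}{567 - \frac{65674}{106562}} = \frac{69 + i \sqrt{188734}}{567 - \frac{32837}{53281}} = \frac{69 + i \sqrt{188734}}{\frac{30177490}{53281}} = \left(69 + i \sqrt{188734}\right) \frac{53281}{30177490} = \frac{3676389}{30177490} + \frac{53281 i \sqrt{188734}}{30177490}$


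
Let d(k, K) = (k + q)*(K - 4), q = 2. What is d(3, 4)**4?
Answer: 0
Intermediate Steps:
d(k, K) = (-4 + K)*(2 + k) (d(k, K) = (k + 2)*(K - 4) = (2 + k)*(-4 + K) = (-4 + K)*(2 + k))
d(3, 4)**4 = (-8 - 4*3 + 2*4 + 4*3)**4 = (-8 - 12 + 8 + 12)**4 = 0**4 = 0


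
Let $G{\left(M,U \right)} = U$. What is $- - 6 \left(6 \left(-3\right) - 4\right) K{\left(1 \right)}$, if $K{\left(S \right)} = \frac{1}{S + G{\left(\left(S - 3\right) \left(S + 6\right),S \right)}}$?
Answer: $-66$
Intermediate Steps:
$K{\left(S \right)} = \frac{1}{2 S}$ ($K{\left(S \right)} = \frac{1}{S + S} = \frac{1}{2 S}$)
$- - 6 \left(6 \left(-3\right) - 4\right) K{\left(1 \right)} = - - 6 \left(6 \left(-3\right) - 4\right) \frac{1}{2 \cdot 1} = - - 6 \left(-18 - 4\right) \frac{1}{2} \cdot 1 = - \frac{\left(-6\right) \left(-22\right)}{2} = - \frac{132}{2} = \left(-1\right) 66 = -66$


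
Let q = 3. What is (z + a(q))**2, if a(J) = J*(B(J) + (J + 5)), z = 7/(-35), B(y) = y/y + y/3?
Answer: 22201/25 ≈ 888.04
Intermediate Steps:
B(y) = 1 + y/3 (B(y) = 1 + y*(1/3) = 1 + y/3)
z = -1/5 (z = 7*(-1/35) = -1/5 ≈ -0.20000)
a(J) = J*(6 + 4*J/3) (a(J) = J*((1 + J/3) + (J + 5)) = J*((1 + J/3) + (5 + J)) = J*(6 + 4*J/3))
(z + a(q))**2 = (-1/5 + (2/3)*3*(9 + 2*3))**2 = (-1/5 + (2/3)*3*(9 + 6))**2 = (-1/5 + (2/3)*3*15)**2 = (-1/5 + 30)**2 = (149/5)**2 = 22201/25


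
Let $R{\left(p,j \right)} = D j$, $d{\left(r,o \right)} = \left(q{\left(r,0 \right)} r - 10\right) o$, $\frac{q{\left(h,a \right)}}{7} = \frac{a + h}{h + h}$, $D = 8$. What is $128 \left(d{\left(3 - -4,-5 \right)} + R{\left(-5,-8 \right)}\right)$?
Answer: $-17472$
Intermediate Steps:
$q{\left(h,a \right)} = \frac{7 \left(a + h\right)}{2 h}$ ($q{\left(h,a \right)} = 7 \frac{a + h}{h + h} = 7 \frac{a + h}{2 h} = \frac{7 \left(a + h\right)}{2 h}$)
$d{\left(r,o \right)} = o \left(-10 + \frac{7 r}{2}\right)$ ($d{\left(r,o \right)} = \left(\frac{7 \left(0 + r\right)}{2 r} r - 10\right) o = \left(\frac{7 r}{2 r} r - 10\right) o = \left(\frac{7 r}{2} - 10\right) o = \left(-10 + \frac{7 r}{2}\right) o = o \left(-10 + \frac{7 r}{2}\right)$)
$R{\left(p,j \right)} = 8 j$
$128 \left(d{\left(3 - -4,-5 \right)} + R{\left(-5,-8 \right)}\right) = 128 \left(\frac{1}{2} \left(-5\right) \left(-20 + 7 \left(3 - -4\right)\right) + 8 \left(-8\right)\right) = 128 \left(\frac{1}{2} \left(-5\right) \left(-20 + 7 \left(3 + 4\right)\right) - 64\right) = 128 \left(\frac{1}{2} \left(-5\right) \left(-20 + 7 \cdot 7\right) - 64\right) = 128 \left(\frac{1}{2} \left(-5\right) \left(-20 + 49\right) - 64\right) = 128 \left(\frac{1}{2} \left(-5\right) 29 - 64\right) = 128 \left(- \frac{145}{2} - 64\right) = 128 \left(- \frac{273}{2}\right) = -17472$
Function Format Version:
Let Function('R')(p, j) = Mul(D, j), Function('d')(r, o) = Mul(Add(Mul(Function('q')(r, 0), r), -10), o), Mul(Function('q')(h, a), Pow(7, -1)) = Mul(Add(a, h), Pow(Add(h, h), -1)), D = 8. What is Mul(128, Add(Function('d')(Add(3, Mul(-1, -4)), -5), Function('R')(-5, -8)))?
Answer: -17472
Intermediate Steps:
Function('q')(h, a) = Mul(Rational(7, 2), Pow(h, -1), Add(a, h)) (Function('q')(h, a) = Mul(7, Mul(Add(a, h), Pow(Add(h, h), -1))) = Mul(7, Mul(Add(a, h), Pow(Mul(2, h), -1))) = Mul(7, Mul(Add(a, h), Mul(Rational(1, 2), Pow(h, -1)))) = Mul(7, Mul(Rational(1, 2), Pow(h, -1), Add(a, h))) = Mul(Rational(7, 2), Pow(h, -1), Add(a, h)))
Function('d')(r, o) = Mul(o, Add(-10, Mul(Rational(7, 2), r))) (Function('d')(r, o) = Mul(Add(Mul(Mul(Rational(7, 2), Pow(r, -1), Add(0, r)), r), -10), o) = Mul(Add(Mul(Mul(Rational(7, 2), Pow(r, -1), r), r), -10), o) = Mul(Add(Mul(Rational(7, 2), r), -10), o) = Mul(Add(-10, Mul(Rational(7, 2), r)), o) = Mul(o, Add(-10, Mul(Rational(7, 2), r))))
Function('R')(p, j) = Mul(8, j)
Mul(128, Add(Function('d')(Add(3, Mul(-1, -4)), -5), Function('R')(-5, -8))) = Mul(128, Add(Mul(Rational(1, 2), -5, Add(-20, Mul(7, Add(3, Mul(-1, -4))))), Mul(8, -8))) = Mul(128, Add(Mul(Rational(1, 2), -5, Add(-20, Mul(7, Add(3, 4)))), -64)) = Mul(128, Add(Mul(Rational(1, 2), -5, Add(-20, Mul(7, 7))), -64)) = Mul(128, Add(Mul(Rational(1, 2), -5, Add(-20, 49)), -64)) = Mul(128, Add(Mul(Rational(1, 2), -5, 29), -64)) = Mul(128, Add(Rational(-145, 2), -64)) = Mul(128, Rational(-273, 2)) = -17472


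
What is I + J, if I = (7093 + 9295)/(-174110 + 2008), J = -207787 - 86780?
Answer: -25347793111/86051 ≈ -2.9457e+5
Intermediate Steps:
J = -294567
I = -8194/86051 (I = 16388/(-172102) = 16388*(-1/172102) = -8194/86051 ≈ -0.095223)
I + J = -8194/86051 - 294567 = -25347793111/86051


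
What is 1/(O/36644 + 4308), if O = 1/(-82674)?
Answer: 3029506056/13051112089247 ≈ 0.00023213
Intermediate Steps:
O = -1/82674 ≈ -1.2096e-5
1/(O/36644 + 4308) = 1/(-1/82674/36644 + 4308) = 1/(-1/82674*1/36644 + 4308) = 1/(-1/3029506056 + 4308) = 1/(13051112089247/3029506056) = 3029506056/13051112089247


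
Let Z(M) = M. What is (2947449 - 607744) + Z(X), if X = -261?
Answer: 2339444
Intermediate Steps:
(2947449 - 607744) + Z(X) = (2947449 - 607744) - 261 = 2339705 - 261 = 2339444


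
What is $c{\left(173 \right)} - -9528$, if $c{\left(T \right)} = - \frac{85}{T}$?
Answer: $\frac{1648259}{173} \approx 9527.5$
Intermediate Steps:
$c{\left(173 \right)} - -9528 = - \frac{85}{173} - -9528 = \left(-85\right) \frac{1}{173} + 9528 = - \frac{85}{173} + 9528 = \frac{1648259}{173}$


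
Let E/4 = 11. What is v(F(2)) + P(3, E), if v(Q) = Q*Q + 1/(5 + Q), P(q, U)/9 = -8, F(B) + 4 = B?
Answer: -203/3 ≈ -67.667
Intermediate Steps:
E = 44 (E = 4*11 = 44)
F(B) = -4 + B
P(q, U) = -72 (P(q, U) = 9*(-8) = -72)
v(Q) = Q² + 1/(5 + Q)
v(F(2)) + P(3, E) = (1 + (-4 + 2)³ + 5*(-4 + 2)²)/(5 + (-4 + 2)) - 72 = (1 + (-2)³ + 5*(-2)²)/(5 - 2) - 72 = (1 - 8 + 5*4)/3 - 72 = (1 - 8 + 20)/3 - 72 = (⅓)*13 - 72 = 13/3 - 72 = -203/3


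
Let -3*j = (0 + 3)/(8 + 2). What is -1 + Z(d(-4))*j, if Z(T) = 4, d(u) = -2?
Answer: -7/5 ≈ -1.4000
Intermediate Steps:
j = -⅒ (j = -(0 + 3)/(3*(8 + 2)) = -1/10 = -⅓*3/10 = -⅒ ≈ -0.10000)
-1 + Z(d(-4))*j = -1 + 4*(-⅒) = -1 - ⅖ = -7/5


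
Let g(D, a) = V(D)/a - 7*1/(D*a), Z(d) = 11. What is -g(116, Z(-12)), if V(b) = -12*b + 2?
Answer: 161247/1276 ≈ 126.37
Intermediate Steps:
V(b) = 2 - 12*b
g(D, a) = (2 - 12*D)/a - 7/(D*a) (g(D, a) = (2 - 12*D)/a - 7*1/(D*a) = (2 - 12*D)/a - 7/(D*a))
-g(116, Z(-12)) = -(-7 - 12*116² + 2*116)/(116*11) = -(-7 - 12*13456 + 232)/(116*11) = -(-7 - 161472 + 232)/(116*11) = -(-161247)/(116*11) = -1*(-161247/1276) = 161247/1276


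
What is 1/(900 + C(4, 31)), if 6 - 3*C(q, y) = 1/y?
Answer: 93/83885 ≈ 0.0011087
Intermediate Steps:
C(q, y) = 2 - 1/(3*y)
1/(900 + C(4, 31)) = 1/(900 + (2 - 1/3/31)) = 1/(900 + (2 - 1/3*1/31)) = 1/(900 + (2 - 1/93)) = 1/(900 + 185/93) = 1/(83885/93) = 93/83885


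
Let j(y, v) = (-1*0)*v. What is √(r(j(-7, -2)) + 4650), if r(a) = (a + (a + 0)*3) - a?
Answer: 5*√186 ≈ 68.191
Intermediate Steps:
j(y, v) = 0 (j(y, v) = 0*v = 0)
r(a) = 3*a (r(a) = (a + a*3) - a = (a + 3*a) - a = 4*a - a = 3*a)
√(r(j(-7, -2)) + 4650) = √(3*0 + 4650) = √(0 + 4650) = √4650 = 5*√186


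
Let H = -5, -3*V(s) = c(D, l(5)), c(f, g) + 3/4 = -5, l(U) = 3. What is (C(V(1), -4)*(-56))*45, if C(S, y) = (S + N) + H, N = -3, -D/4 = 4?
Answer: 15330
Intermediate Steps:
D = -16 (D = -4*4 = -16)
c(f, g) = -23/4 (c(f, g) = -¾ - 5 = -23/4)
V(s) = 23/12 (V(s) = -⅓*(-23/4) = 23/12)
C(S, y) = -8 + S (C(S, y) = (S - 3) - 5 = (-3 + S) - 5 = -8 + S)
(C(V(1), -4)*(-56))*45 = ((-8 + 23/12)*(-56))*45 = -73/12*(-56)*45 = (1022/3)*45 = 15330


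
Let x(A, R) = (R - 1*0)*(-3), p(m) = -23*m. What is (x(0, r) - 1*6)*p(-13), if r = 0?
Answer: -1794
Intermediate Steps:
x(A, R) = -3*R (x(A, R) = (R + 0)*(-3) = R*(-3) = -3*R)
(x(0, r) - 1*6)*p(-13) = (-3*0 - 1*6)*(-23*(-13)) = (0 - 6)*299 = -6*299 = -1794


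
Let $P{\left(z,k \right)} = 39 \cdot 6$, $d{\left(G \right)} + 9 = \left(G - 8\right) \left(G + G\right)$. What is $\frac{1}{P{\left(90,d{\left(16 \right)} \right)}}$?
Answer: $\frac{1}{234} \approx 0.0042735$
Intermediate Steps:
$d{\left(G \right)} = -9 + 2 G \left(-8 + G\right)$ ($d{\left(G \right)} = -9 + \left(G - 8\right) \left(G + G\right) = -9 + \left(-8 + G\right) 2 G = -9 + 2 G \left(-8 + G\right)$)
$P{\left(z,k \right)} = 234$
$\frac{1}{P{\left(90,d{\left(16 \right)} \right)}} = \frac{1}{234}$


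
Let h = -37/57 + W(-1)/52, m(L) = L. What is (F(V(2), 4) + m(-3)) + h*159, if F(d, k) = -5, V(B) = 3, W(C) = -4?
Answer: -30490/247 ≈ -123.44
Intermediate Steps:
h = -538/741 (h = -37/57 - 4/52 = -37*1/57 - 4*1/52 = -37/57 - 1/13 = -538/741 ≈ -0.72605)
(F(V(2), 4) + m(-3)) + h*159 = (-5 - 3) - 538/741*159 = -8 - 28514/247 = -30490/247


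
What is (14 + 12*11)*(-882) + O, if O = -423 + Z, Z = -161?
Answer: -129356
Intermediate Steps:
O = -584 (O = -423 - 161 = -584)
(14 + 12*11)*(-882) + O = (14 + 12*11)*(-882) - 584 = (14 + 132)*(-882) - 584 = 146*(-882) - 584 = -128772 - 584 = -129356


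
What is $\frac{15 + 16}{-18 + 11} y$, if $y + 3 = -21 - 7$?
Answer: $\frac{961}{7} \approx 137.29$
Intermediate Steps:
$y = -31$ ($y = -3 - 28 = -31$)
$\frac{15 + 16}{-18 + 11} y = \frac{15 + 16}{-18 + 11} \left(-31\right) = \frac{31}{-7} \left(-31\right) = 31 \left(- \frac{1}{7}\right) \left(-31\right) = \left(- \frac{31}{7}\right) \left(-31\right) = \frac{961}{7}$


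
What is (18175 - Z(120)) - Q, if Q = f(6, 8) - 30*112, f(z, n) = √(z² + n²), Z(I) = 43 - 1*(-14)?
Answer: 21468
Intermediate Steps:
Z(I) = 57 (Z(I) = 43 + 14 = 57)
f(z, n) = √(n² + z²)
Q = -3350 (Q = √(8² + 6²) - 30*112 = √(64 + 36) - 3360 = √100 - 3360 = 10 - 3360 = -3350)
(18175 - Z(120)) - Q = (18175 - 1*57) - 1*(-3350) = (18175 - 57) + 3350 = 18118 + 3350 = 21468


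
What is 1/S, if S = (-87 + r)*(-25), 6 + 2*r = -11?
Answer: 2/4775 ≈ 0.00041885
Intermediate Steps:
r = -17/2 (r = -3 + (½)*(-11) = -3 - 11/2 = -17/2 ≈ -8.5000)
S = 4775/2 (S = (-87 - 17/2)*(-25) = -191/2*(-25) = 4775/2 ≈ 2387.5)
1/S = 1/(4775/2) = 2/4775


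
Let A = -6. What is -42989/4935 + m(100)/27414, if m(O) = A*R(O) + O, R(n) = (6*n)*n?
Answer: -492434491/22548015 ≈ -21.839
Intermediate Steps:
R(n) = 6*n²
m(O) = O - 36*O² (m(O) = -36*O² + O = O - 36*O²)
-42989/4935 + m(100)/27414 = -42989/4935 + (100*(1 - 36*100))/27414 = -42989*1/4935 + (100*(1 - 3600))*(1/27414) = -42989/4935 + (100*(-3599))*(1/27414) = -42989/4935 - 359900*1/27414 = -42989/4935 - 179950/13707 = -492434491/22548015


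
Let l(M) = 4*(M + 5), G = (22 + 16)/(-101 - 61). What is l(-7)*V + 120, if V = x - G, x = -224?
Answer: 154720/81 ≈ 1910.1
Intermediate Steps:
G = -19/81 (G = 38/(-162) = 38*(-1/162) = -19/81 ≈ -0.23457)
l(M) = 20 + 4*M (l(M) = 4*(5 + M) = 20 + 4*M)
V = -18125/81 (V = -224 - 1*(-19/81) = -224 + 19/81 = -18125/81 ≈ -223.77)
l(-7)*V + 120 = (20 + 4*(-7))*(-18125/81) + 120 = (20 - 28)*(-18125/81) + 120 = -8*(-18125/81) + 120 = 145000/81 + 120 = 154720/81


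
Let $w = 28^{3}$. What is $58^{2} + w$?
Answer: $25316$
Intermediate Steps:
$w = 21952$
$58^{2} + w = 58^{2} + 21952 = 3364 + 21952 = 25316$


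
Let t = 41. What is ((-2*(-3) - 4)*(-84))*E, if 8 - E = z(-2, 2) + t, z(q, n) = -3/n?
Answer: 5292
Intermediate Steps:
E = -63/2 (E = 8 - (-3/2 + 41) = 8 - 1*79/2 = 8 - 79/2 = -63/2 ≈ -31.500)
((-2*(-3) - 4)*(-84))*E = ((-2*(-3) - 4)*(-84))*(-63/2) = ((6 - 4)*(-84))*(-63/2) = (2*(-84))*(-63/2) = -168*(-63/2) = 5292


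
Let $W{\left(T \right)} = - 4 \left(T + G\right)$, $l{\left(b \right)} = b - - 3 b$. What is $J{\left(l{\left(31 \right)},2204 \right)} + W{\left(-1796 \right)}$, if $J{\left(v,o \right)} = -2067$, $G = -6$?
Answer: $5141$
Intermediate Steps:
$l{\left(b \right)} = 4 b$ ($l{\left(b \right)} = b + 3 b = 4 b$)
$W{\left(T \right)} = 24 - 4 T$ ($W{\left(T \right)} = - 4 \left(T - 6\right) = - 4 \left(-6 + T\right) = 24 - 4 T$)
$J{\left(l{\left(31 \right)},2204 \right)} + W{\left(-1796 \right)} = -2067 + \left(24 - -7184\right) = -2067 + \left(24 + 7184\right) = -2067 + 7208 = 5141$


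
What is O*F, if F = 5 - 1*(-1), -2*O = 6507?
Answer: -19521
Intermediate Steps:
O = -6507/2 (O = -½*6507 = -6507/2 ≈ -3253.5)
F = 6 (F = 5 + 1 = 6)
O*F = -6507/2*6 = -19521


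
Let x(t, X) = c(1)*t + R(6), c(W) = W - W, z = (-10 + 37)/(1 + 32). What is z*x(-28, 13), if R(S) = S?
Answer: 54/11 ≈ 4.9091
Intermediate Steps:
z = 9/11 (z = 27/33 = 27*(1/33) = 9/11 ≈ 0.81818)
c(W) = 0
x(t, X) = 6 (x(t, X) = 0*t + 6 = 0 + 6 = 6)
z*x(-28, 13) = (9/11)*6 = 54/11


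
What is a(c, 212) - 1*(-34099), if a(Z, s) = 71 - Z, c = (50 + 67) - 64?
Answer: 34117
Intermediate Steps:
c = 53 (c = 117 - 64 = 53)
a(c, 212) - 1*(-34099) = (71 - 1*53) - 1*(-34099) = (71 - 53) + 34099 = 18 + 34099 = 34117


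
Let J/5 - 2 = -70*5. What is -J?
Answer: 1740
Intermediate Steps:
J = -1740 (J = 10 + 5*(-70*5) = 10 + 5*(-35*10) = 10 + 5*(-350) = 10 - 1750 = -1740)
-J = -1*(-1740) = 1740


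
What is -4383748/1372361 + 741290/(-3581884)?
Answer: -8359697153461/2457818954062 ≈ -3.4013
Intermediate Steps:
-4383748/1372361 + 741290/(-3581884) = -4383748*1/1372361 + 741290*(-1/3581884) = -4383748/1372361 - 370645/1790942 = -8359697153461/2457818954062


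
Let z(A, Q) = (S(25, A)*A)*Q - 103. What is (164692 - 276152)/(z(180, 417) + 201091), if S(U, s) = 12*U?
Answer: -27865/5679747 ≈ -0.0049060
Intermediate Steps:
z(A, Q) = -103 + 300*A*Q (z(A, Q) = ((12*25)*A)*Q - 103 = (300*A)*Q - 103 = 300*A*Q - 103 = -103 + 300*A*Q)
(164692 - 276152)/(z(180, 417) + 201091) = (164692 - 276152)/((-103 + 300*180*417) + 201091) = -111460/((-103 + 22518000) + 201091) = -111460/(22517897 + 201091) = -111460/22718988 = -111460*1/22718988 = -27865/5679747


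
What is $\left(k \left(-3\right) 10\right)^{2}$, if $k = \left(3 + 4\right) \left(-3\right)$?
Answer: $396900$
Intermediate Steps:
$k = -21$ ($k = 7 \left(-3\right) = -21$)
$\left(k \left(-3\right) 10\right)^{2} = \left(\left(-21\right) \left(-3\right) 10\right)^{2} = \left(63 \cdot 10\right)^{2} = 630^{2} = 396900$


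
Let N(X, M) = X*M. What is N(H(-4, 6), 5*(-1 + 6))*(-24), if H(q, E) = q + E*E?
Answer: -19200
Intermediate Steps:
H(q, E) = q + E²
N(X, M) = M*X
N(H(-4, 6), 5*(-1 + 6))*(-24) = ((5*(-1 + 6))*(-4 + 6²))*(-24) = ((5*5)*(-4 + 36))*(-24) = (25*32)*(-24) = 800*(-24) = -19200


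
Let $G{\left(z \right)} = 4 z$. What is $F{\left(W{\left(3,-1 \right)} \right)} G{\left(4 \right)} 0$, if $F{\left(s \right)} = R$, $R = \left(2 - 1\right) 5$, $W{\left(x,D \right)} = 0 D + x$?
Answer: $0$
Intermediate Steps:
$W{\left(x,D \right)} = x$ ($W{\left(x,D \right)} = 0 + x = x$)
$R = 5$ ($R = 1 \cdot 5 = 5$)
$F{\left(s \right)} = 5$
$F{\left(W{\left(3,-1 \right)} \right)} G{\left(4 \right)} 0 = 5 \cdot 4 \cdot 4 \cdot 0 = 5 \cdot 16 \cdot 0 = 80 \cdot 0 = 0$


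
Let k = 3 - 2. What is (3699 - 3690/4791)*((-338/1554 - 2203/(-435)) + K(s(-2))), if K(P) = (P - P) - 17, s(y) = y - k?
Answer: -2695596684003/59975335 ≈ -44945.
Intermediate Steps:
k = 1
s(y) = -1 + y (s(y) = y - 1*1 = y - 1 = -1 + y)
K(P) = -17 (K(P) = 0 - 17 = -17)
(3699 - 3690/4791)*((-338/1554 - 2203/(-435)) + K(s(-2))) = (3699 - 3690/4791)*((-338/1554 - 2203/(-435)) - 17) = (3699 - 3690*1/4791)*((-338*1/1554 - 2203*(-1/435)) - 17) = (3699 - 1230/1597)*((-169/777 + 2203/435) - 17) = 5906073*(182024/37555 - 17)/1597 = (5906073/1597)*(-456411/37555) = -2695596684003/59975335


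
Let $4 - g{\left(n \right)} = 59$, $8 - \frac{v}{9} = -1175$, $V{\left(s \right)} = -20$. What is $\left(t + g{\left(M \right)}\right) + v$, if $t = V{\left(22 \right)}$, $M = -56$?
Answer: $10572$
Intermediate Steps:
$v = 10647$ ($v = 72 - -10575 = 72 + 10575 = 10647$)
$t = -20$
$g{\left(n \right)} = -55$ ($g{\left(n \right)} = 4 - 59 = -55$)
$\left(t + g{\left(M \right)}\right) + v = \left(-20 - 55\right) + 10647 = -75 + 10647 = 10572$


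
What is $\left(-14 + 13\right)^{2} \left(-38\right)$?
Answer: $-38$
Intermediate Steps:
$\left(-14 + 13\right)^{2} \left(-38\right) = \left(-1\right)^{2} \left(-38\right) = 1 \left(-38\right) = -38$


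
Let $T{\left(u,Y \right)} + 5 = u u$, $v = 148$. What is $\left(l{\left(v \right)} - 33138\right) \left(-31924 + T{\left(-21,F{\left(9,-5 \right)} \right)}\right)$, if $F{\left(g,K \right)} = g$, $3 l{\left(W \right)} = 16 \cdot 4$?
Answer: $1042777600$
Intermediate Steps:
$l{\left(W \right)} = \frac{64}{3}$ ($l{\left(W \right)} = \frac{16 \cdot 4}{3} = \frac{1}{3} \cdot 64 = \frac{64}{3}$)
$T{\left(u,Y \right)} = -5 + u^{2}$ ($T{\left(u,Y \right)} = -5 + u u = -5 + u^{2}$)
$\left(l{\left(v \right)} - 33138\right) \left(-31924 + T{\left(-21,F{\left(9,-5 \right)} \right)}\right) = \left(\frac{64}{3} - 33138\right) \left(-31924 - \left(5 - \left(-21\right)^{2}\right)\right) = - \frac{99350 \left(-31924 + \left(-5 + 441\right)\right)}{3} = - \frac{99350 \left(-31924 + 436\right)}{3} = \left(- \frac{99350}{3}\right) \left(-31488\right) = 1042777600$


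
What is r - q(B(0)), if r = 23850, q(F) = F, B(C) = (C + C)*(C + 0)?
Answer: 23850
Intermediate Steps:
B(C) = 2*C² (B(C) = (2*C)*C = 2*C²)
r - q(B(0)) = 23850 - 2*0² = 23850 - 2*0 = 23850 - 1*0 = 23850 + 0 = 23850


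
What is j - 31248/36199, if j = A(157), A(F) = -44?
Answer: -1624004/36199 ≈ -44.863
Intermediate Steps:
j = -44
j - 31248/36199 = -44 - 31248/36199 = -1624004/36199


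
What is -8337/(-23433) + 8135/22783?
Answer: 126856442/177958013 ≈ 0.71284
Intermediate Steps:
-8337/(-23433) + 8135/22783 = -8337*(-1/23433) + 8135*(1/22783) = 2779/7811 + 8135/22783 = 126856442/177958013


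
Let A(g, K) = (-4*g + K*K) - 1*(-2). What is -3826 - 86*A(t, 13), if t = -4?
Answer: -19908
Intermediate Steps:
A(g, K) = 2 + K**2 - 4*g (A(g, K) = (-4*g + K**2) + 2 = (K**2 - 4*g) + 2 = 2 + K**2 - 4*g)
-3826 - 86*A(t, 13) = -3826 - 86*(2 + 13**2 - 4*(-4)) = -3826 - 86*(2 + 169 + 16) = -3826 - 86*187 = -3826 - 1*16082 = -3826 - 16082 = -19908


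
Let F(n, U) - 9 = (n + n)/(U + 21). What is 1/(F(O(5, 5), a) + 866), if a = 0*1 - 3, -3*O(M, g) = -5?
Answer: 27/23630 ≈ 0.0011426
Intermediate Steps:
O(M, g) = 5/3 (O(M, g) = -1/3*(-5) = 5/3)
a = -3 (a = 0 - 3 = -3)
F(n, U) = 9 + 2*n/(21 + U) (F(n, U) = 9 + (n + n)/(U + 21) = 9 + (2*n)/(21 + U) = 9 + 2*n/(21 + U))
1/(F(O(5, 5), a) + 866) = 1/((189 + 2*(5/3) + 9*(-3))/(21 - 3) + 866) = 1/((189 + 10/3 - 27)/18 + 866) = 1/((1/18)*(496/3) + 866) = 1/(248/27 + 866) = 1/(23630/27) = 27/23630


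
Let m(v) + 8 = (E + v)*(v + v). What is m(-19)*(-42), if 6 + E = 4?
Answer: -33180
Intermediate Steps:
E = -2 (E = -6 + 4 = -2)
m(v) = -8 + 2*v*(-2 + v) (m(v) = -8 + (-2 + v)*(v + v) = -8 + (-2 + v)*(2*v) = -8 + 2*v*(-2 + v))
m(-19)*(-42) = (-8 - 4*(-19) + 2*(-19)²)*(-42) = (-8 + 76 + 2*361)*(-42) = (-8 + 76 + 722)*(-42) = 790*(-42) = -33180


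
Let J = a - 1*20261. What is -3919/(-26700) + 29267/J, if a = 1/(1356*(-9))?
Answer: -1713505160089/1320396408300 ≈ -1.2977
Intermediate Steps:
a = -1/12204 (a = 1/(-12204) = -1/12204 ≈ -8.1940e-5)
J = -247265245/12204 (J = -1/12204 - 1*20261 = -1/12204 - 20261 = -247265245/12204 ≈ -20261.)
-3919/(-26700) + 29267/J = -3919/(-26700) + 29267/(-247265245/12204) = -3919*(-1/26700) + 29267*(-12204/247265245) = 3919/26700 - 357174468/247265245 = -1713505160089/1320396408300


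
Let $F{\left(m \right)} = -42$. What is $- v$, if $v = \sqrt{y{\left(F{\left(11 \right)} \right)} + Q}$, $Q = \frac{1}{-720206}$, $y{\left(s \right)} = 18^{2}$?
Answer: $- \frac{\sqrt{168057724389058}}{720206} \approx -18.0$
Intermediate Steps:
$y{\left(s \right)} = 324$
$Q = - \frac{1}{720206} \approx -1.3885 \cdot 10^{-6}$
$v = \frac{\sqrt{168057724389058}}{720206}$ ($v = \sqrt{324 - \frac{1}{720206}} = \sqrt{\frac{233346743}{720206}} = \frac{\sqrt{168057724389058}}{720206} \approx 18.0$)
$- v = - \frac{\sqrt{168057724389058}}{720206}$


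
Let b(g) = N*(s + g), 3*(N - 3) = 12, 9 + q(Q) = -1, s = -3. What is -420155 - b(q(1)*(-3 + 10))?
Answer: -419644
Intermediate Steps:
q(Q) = -10 (q(Q) = -9 - 1 = -10)
N = 7 (N = 3 + (⅓)*12 = 3 + 4 = 7)
b(g) = -21 + 7*g (b(g) = 7*(-3 + g) = -21 + 7*g)
-420155 - b(q(1)*(-3 + 10)) = -420155 - (-21 + 7*(-10*(-3 + 10))) = -420155 - (-21 + 7*(-10*7)) = -420155 - (-21 + 7*(-70)) = -420155 - (-21 - 490) = -420155 - 1*(-511) = -420155 + 511 = -419644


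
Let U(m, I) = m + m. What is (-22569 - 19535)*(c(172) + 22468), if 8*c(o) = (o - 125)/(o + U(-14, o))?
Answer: -136223192129/144 ≈ -9.4599e+8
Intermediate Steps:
U(m, I) = 2*m
c(o) = (-125 + o)/(8*(-28 + o)) (c(o) = ((o - 125)/(o + 2*(-14)))/8 = ((-125 + o)/(o - 28))/8 = ((-125 + o)/(-28 + o))/8 = (-125 + o)/(8*(-28 + o)))
(-22569 - 19535)*(c(172) + 22468) = (-22569 - 19535)*((-125 + 172)/(8*(-28 + 172)) + 22468) = -42104*((⅛)*47/144 + 22468) = -42104*((⅛)*(1/144)*47 + 22468) = -42104*(47/1152 + 22468) = -42104*25883183/1152 = -136223192129/144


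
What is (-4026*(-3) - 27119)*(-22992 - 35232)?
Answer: 875747184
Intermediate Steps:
(-4026*(-3) - 27119)*(-22992 - 35232) = (12078 - 27119)*(-58224) = -15041*(-58224) = 875747184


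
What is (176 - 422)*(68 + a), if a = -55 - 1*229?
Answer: 53136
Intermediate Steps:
a = -284 (a = -55 - 229 = -284)
(176 - 422)*(68 + a) = (176 - 422)*(68 - 284) = -246*(-216) = 53136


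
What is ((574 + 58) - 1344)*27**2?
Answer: -519048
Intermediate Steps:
((574 + 58) - 1344)*27**2 = (632 - 1344)*729 = -712*729 = -519048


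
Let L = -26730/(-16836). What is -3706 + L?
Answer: -10394581/2806 ≈ -3704.4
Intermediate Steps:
L = 4455/2806 (L = -26730*(-1/16836) = 4455/2806 ≈ 1.5877)
-3706 + L = -3706 + 4455/2806 = -10394581/2806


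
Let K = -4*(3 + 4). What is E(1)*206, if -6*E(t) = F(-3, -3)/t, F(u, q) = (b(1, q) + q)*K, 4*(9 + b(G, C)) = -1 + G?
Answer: -11536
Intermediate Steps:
b(G, C) = -37/4 + G/4 (b(G, C) = -9 + (-1 + G)/4 = -9 + (-1/4 + G/4) = -37/4 + G/4)
K = -28 (K = -4*7 = -28)
F(u, q) = 252 - 28*q (F(u, q) = ((-37/4 + (1/4)*1) + q)*(-28) = ((-37/4 + 1/4) + q)*(-28) = (-9 + q)*(-28) = 252 - 28*q)
E(t) = -56/t (E(t) = -(252 - 28*(-3))/(6*t) = -(252 + 84)/(6*t) = -56/t)
E(1)*206 = -56/1*206 = -56*1*206 = -56*206 = -11536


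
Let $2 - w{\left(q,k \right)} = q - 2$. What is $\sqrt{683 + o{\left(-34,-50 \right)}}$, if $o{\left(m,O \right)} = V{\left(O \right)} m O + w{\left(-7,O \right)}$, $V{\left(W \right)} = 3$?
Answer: $\sqrt{5794} \approx 76.118$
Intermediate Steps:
$w{\left(q,k \right)} = 4 - q$ ($w{\left(q,k \right)} = 2 - \left(q - 2\right) = 2 - \left(-2 + q\right) = 4 - q$)
$o{\left(m,O \right)} = 11 + 3 O m$ ($o{\left(m,O \right)} = 3 m O + \left(4 - -7\right) = 3 O m + \left(4 + 7\right) = 3 O m + 11 = 11 + 3 O m$)
$\sqrt{683 + o{\left(-34,-50 \right)}} = \sqrt{683 + \left(11 + 3 \left(-50\right) \left(-34\right)\right)} = \sqrt{683 + \left(11 + 5100\right)} = \sqrt{683 + 5111} = \sqrt{5794}$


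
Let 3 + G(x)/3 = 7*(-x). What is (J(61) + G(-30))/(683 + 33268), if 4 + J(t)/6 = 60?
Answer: 319/11317 ≈ 0.028188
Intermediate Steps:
G(x) = -9 - 21*x (G(x) = -9 + 3*(7*(-x)) = -9 + 3*(-7*x) = -9 - 21*x)
J(t) = 336 (J(t) = -24 + 6*60 = -24 + 360 = 336)
(J(61) + G(-30))/(683 + 33268) = (336 + (-9 - 21*(-30)))/(683 + 33268) = (336 + (-9 + 630))/33951 = (336 + 621)*(1/33951) = 957*(1/33951) = 319/11317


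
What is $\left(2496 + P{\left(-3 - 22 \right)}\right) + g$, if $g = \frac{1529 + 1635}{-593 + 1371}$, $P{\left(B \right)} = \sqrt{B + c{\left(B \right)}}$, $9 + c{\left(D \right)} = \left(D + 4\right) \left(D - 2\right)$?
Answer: $\frac{972526}{389} + \sqrt{533} \approx 2523.2$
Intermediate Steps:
$c{\left(D \right)} = -9 + \left(-2 + D\right) \left(4 + D\right)$ ($c{\left(D \right)} = -9 + \left(D + 4\right) \left(D - 2\right) = -9 + \left(4 + D\right) \left(-2 + D\right) = -9 + \left(-2 + D\right) \left(4 + D\right)$)
$P{\left(B \right)} = \sqrt{-17 + B^{2} + 3 B}$ ($P{\left(B \right)} = \sqrt{B + \left(-17 + B^{2} + 2 B\right)} = \sqrt{-17 + B^{2} + 3 B}$)
$g = \frac{1582}{389}$ ($g = \frac{3164}{778} = 3164 \cdot \frac{1}{778} = \frac{1582}{389} \approx 4.0668$)
$\left(2496 + P{\left(-3 - 22 \right)}\right) + g = \left(2496 + \sqrt{-17 + \left(-3 - 22\right)^{2} + 3 \left(-3 - 22\right)}\right) + \frac{1582}{389} = \left(2496 + \sqrt{-17 + \left(-25\right)^{2} + 3 \left(-25\right)}\right) + \frac{1582}{389} = \left(2496 + \sqrt{-17 + 625 - 75}\right) + \frac{1582}{389} = \left(2496 + \sqrt{533}\right) + \frac{1582}{389} = \frac{972526}{389} + \sqrt{533}$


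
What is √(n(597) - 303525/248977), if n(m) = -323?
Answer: 2*I*√5024548568198/248977 ≈ 18.006*I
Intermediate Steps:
√(n(597) - 303525/248977) = √(-323 - 303525/248977) = √(-80723096/248977) = 2*I*√5024548568198/248977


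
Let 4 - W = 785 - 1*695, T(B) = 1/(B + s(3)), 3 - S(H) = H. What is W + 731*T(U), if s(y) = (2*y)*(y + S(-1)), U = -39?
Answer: 473/3 ≈ 157.67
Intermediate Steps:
S(H) = 3 - H
s(y) = 2*y*(4 + y) (s(y) = (2*y)*(y + (3 - 1*(-1))) = (2*y)*(y + (3 + 1)) = (2*y)*(y + 4) = (2*y)*(4 + y) = 2*y*(4 + y))
T(B) = 1/(42 + B) (T(B) = 1/(B + 2*3*(4 + 3)) = 1/(B + 2*3*7) = 1/(B + 42) = 1/(42 + B))
W = -86 (W = 4 - (785 - 1*695) = 4 - (785 - 695) = 4 - 1*90 = 4 - 90 = -86)
W + 731*T(U) = -86 + 731/(42 - 39) = -86 + 731/3 = 473/3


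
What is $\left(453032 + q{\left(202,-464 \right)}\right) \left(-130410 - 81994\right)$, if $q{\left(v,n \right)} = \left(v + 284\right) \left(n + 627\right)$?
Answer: $-113052029000$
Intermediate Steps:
$q{\left(v,n \right)} = \left(284 + v\right) \left(627 + n\right)$
$\left(453032 + q{\left(202,-464 \right)}\right) \left(-130410 - 81994\right) = \left(453032 + \left(178068 + 284 \left(-464\right) + 627 \cdot 202 - 93728\right)\right) \left(-130410 - 81994\right) = \left(453032 + \left(178068 - 131776 + 126654 - 93728\right)\right) \left(-212404\right) = \left(453032 + 79218\right) \left(-212404\right) = 532250 \left(-212404\right) = -113052029000$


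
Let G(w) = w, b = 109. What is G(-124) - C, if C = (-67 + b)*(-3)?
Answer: 2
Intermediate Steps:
C = -126 (C = (-67 + 109)*(-3) = 42*(-3) = -126)
G(-124) - C = -124 - 1*(-126) = -124 + 126 = 2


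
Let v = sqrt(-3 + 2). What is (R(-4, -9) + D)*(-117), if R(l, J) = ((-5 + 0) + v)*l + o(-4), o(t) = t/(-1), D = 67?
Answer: -10647 + 468*I ≈ -10647.0 + 468.0*I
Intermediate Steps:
v = I (v = sqrt(-1) = I ≈ 1.0*I)
o(t) = -t (o(t) = t*(-1) = -t)
R(l, J) = 4 + l*(-5 + I) (R(l, J) = ((-5 + 0) + I)*l - 1*(-4) = (-5 + I)*l + 4 = l*(-5 + I) + 4 = 4 + l*(-5 + I))
(R(-4, -9) + D)*(-117) = ((4 - 4*(-5 + I)) + 67)*(-117) = ((4 + (20 - 4*I)) + 67)*(-117) = ((24 - 4*I) + 67)*(-117) = (91 - 4*I)*(-117) = -10647 + 468*I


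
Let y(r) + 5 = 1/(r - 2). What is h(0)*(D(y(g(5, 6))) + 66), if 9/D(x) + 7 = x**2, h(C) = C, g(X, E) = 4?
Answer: 0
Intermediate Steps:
y(r) = -5 + 1/(-2 + r) (y(r) = -5 + 1/(r - 2) = -5 + 1/(-2 + r))
D(x) = 9/(-7 + x**2)
h(0)*(D(y(g(5, 6))) + 66) = 0*(9/(-7 + ((11 - 5*4)/(-2 + 4))**2) + 66) = 0*(9/(-7 + ((11 - 20)/2)**2) + 66) = 0*(9/(-7 + ((1/2)*(-9))**2) + 66) = 0*(9/(-7 + (-9/2)**2) + 66) = 0*(9/(-7 + 81/4) + 66) = 0*(9/(53/4) + 66) = 0*(9*(4/53) + 66) = 0*(36/53 + 66) = 0*(3534/53) = 0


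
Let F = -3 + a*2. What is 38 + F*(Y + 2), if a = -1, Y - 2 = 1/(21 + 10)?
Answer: 553/31 ≈ 17.839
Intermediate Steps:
Y = 63/31 (Y = 2 + 1/(21 + 10) = 2 + 1/31 = 63/31 ≈ 2.0323)
F = -5 (F = -3 - 1*2 = -3 - 2 = -5)
38 + F*(Y + 2) = 38 - 5*(63/31 + 2) = 38 - 5*125/31 = 38 - 625/31 = 553/31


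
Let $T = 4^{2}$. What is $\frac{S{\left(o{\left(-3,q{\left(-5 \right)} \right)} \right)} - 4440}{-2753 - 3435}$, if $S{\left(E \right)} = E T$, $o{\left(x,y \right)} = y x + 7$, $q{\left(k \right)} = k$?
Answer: $\frac{146}{221} \approx 0.66063$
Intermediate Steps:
$T = 16$
$o{\left(x,y \right)} = 7 + x y$ ($o{\left(x,y \right)} = x y + 7 = 7 + x y$)
$S{\left(E \right)} = 16 E$ ($S{\left(E \right)} = E 16 = 16 E$)
$\frac{S{\left(o{\left(-3,q{\left(-5 \right)} \right)} \right)} - 4440}{-2753 - 3435} = \frac{16 \left(7 - -15\right) - 4440}{-2753 - 3435} = \frac{16 \left(7 + 15\right) - 4440}{-6188} = \left(16 \cdot 22 - 4440\right) \left(- \frac{1}{6188}\right) = \left(352 - 4440\right) \left(- \frac{1}{6188}\right) = \left(-4088\right) \left(- \frac{1}{6188}\right) = \frac{146}{221}$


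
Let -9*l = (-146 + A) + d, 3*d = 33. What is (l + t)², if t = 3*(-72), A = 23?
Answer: 3356224/81 ≈ 41435.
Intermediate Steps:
d = 11 (d = (⅓)*33 = 11)
t = -216
l = 112/9 (l = -((-146 + 23) + 11)/9 = -(-123 + 11)/9 = -⅑*(-112) = 112/9 ≈ 12.444)
(l + t)² = (112/9 - 216)² = (-1832/9)² = 3356224/81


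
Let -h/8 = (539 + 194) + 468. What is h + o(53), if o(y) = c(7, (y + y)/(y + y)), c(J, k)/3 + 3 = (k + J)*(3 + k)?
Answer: -9521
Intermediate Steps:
h = -9608 (h = -8*((539 + 194) + 468) = -8*(733 + 468) = -8*1201 = -9608)
c(J, k) = -9 + 3*(3 + k)*(J + k) (c(J, k) = -9 + 3*((k + J)*(3 + k)) = -9 + 3*((J + k)*(3 + k)) = -9 + 3*((3 + k)*(J + k)) = -9 + 3*(3 + k)*(J + k))
o(y) = 87 (o(y) = -9 + 3*((y + y)/(y + y))² + 9*7 + 9*((y + y)/(y + y)) + 3*7*((y + y)/(y + y)) = -9 + 3*((2*y)/((2*y)))² + 63 + 9*((2*y)/((2*y))) + 3*7*((2*y)/((2*y))) = -9 + 3*((2*y)*(1/(2*y)))² + 63 + 9*((2*y)*(1/(2*y))) + 3*7*((2*y)*(1/(2*y))) = -9 + 3*1² + 63 + 9*1 + 3*7*1 = -9 + 3*1 + 63 + 9 + 21 = -9 + 3 + 63 + 9 + 21 = 87)
h + o(53) = -9608 + 87 = -9521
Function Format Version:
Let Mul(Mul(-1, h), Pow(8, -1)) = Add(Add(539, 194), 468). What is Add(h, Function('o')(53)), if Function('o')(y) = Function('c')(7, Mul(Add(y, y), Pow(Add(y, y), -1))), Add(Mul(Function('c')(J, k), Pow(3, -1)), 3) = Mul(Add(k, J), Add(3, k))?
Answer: -9521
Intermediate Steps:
h = -9608 (h = Mul(-8, Add(Add(539, 194), 468)) = Mul(-8, Add(733, 468)) = Mul(-8, 1201) = -9608)
Function('c')(J, k) = Add(-9, Mul(3, Add(3, k), Add(J, k))) (Function('c')(J, k) = Add(-9, Mul(3, Mul(Add(k, J), Add(3, k)))) = Add(-9, Mul(3, Mul(Add(J, k), Add(3, k)))) = Add(-9, Mul(3, Mul(Add(3, k), Add(J, k)))) = Add(-9, Mul(3, Add(3, k), Add(J, k))))
Function('o')(y) = 87 (Function('o')(y) = Add(-9, Mul(3, Pow(Mul(Add(y, y), Pow(Add(y, y), -1)), 2)), Mul(9, 7), Mul(9, Mul(Add(y, y), Pow(Add(y, y), -1))), Mul(3, 7, Mul(Add(y, y), Pow(Add(y, y), -1)))) = Add(-9, Mul(3, Pow(Mul(Mul(2, y), Pow(Mul(2, y), -1)), 2)), 63, Mul(9, Mul(Mul(2, y), Pow(Mul(2, y), -1))), Mul(3, 7, Mul(Mul(2, y), Pow(Mul(2, y), -1)))) = Add(-9, Mul(3, Pow(Mul(Mul(2, y), Mul(Rational(1, 2), Pow(y, -1))), 2)), 63, Mul(9, Mul(Mul(2, y), Mul(Rational(1, 2), Pow(y, -1)))), Mul(3, 7, Mul(Mul(2, y), Mul(Rational(1, 2), Pow(y, -1))))) = Add(-9, Mul(3, Pow(1, 2)), 63, Mul(9, 1), Mul(3, 7, 1)) = Add(-9, Mul(3, 1), 63, 9, 21) = Add(-9, 3, 63, 9, 21) = 87)
Add(h, Function('o')(53)) = Add(-9608, 87) = -9521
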